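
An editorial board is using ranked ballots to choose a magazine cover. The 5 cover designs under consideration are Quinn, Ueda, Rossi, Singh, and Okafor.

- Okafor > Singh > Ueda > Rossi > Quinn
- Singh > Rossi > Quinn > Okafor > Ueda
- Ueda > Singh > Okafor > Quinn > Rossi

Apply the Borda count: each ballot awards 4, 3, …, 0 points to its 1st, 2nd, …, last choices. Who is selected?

Borda scores:
  Quinn: 0 + 2 + 1 = 3
  Ueda: 2 + 0 + 4 = 6
  Rossi: 1 + 3 + 0 = 4
  Singh: 3 + 4 + 3 = 10
  Okafor: 4 + 1 + 2 = 7
Singh has the highest total.

Singh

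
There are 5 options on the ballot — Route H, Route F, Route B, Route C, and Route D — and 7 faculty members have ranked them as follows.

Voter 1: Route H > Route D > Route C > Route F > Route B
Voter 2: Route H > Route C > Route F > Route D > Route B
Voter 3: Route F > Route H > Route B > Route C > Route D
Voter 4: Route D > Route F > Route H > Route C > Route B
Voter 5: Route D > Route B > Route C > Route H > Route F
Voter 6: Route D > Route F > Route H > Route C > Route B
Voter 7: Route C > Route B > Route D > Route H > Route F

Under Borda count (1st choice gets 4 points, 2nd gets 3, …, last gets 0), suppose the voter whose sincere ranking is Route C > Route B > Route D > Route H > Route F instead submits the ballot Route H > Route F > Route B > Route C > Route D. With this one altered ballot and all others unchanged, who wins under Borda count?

Borda totals with the altered ballot: Route H 20, Route F 16, Route B 7, Route C 11, Route D 16.
The switch changes the winner from Route D to Route H.

Route H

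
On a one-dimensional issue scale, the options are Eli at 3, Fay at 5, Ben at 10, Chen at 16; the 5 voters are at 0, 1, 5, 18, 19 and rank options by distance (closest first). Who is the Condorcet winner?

With single-peaked preferences on a line, the Condorcet winner is the candidate closest to the median voter.
The median voter (position 5) is closest to Fay at 5.
Check: Fay vs Ben — voters closer to Fay: 3 of 5.

Fay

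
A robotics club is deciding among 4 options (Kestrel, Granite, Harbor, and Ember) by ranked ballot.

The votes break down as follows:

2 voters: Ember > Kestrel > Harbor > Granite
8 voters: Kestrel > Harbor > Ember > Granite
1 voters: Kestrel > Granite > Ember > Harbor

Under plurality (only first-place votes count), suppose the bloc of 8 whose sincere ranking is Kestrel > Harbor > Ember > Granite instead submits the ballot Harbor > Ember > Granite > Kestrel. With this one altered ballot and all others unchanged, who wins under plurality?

First-place totals with the altered ballot: Kestrel 1, Granite 0, Harbor 8, Ember 2.
The switch changes the winner from Kestrel to Harbor.

Harbor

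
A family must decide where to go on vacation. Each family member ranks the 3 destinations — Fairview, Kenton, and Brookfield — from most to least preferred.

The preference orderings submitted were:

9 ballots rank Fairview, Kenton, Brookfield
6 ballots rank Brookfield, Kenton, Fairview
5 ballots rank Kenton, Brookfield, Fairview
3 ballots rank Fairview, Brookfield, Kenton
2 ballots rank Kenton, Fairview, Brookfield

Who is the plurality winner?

Fairview

First-place vote totals:
  Fairview: 12
  Kenton: 7
  Brookfield: 6
Fairview has the most first-place votes.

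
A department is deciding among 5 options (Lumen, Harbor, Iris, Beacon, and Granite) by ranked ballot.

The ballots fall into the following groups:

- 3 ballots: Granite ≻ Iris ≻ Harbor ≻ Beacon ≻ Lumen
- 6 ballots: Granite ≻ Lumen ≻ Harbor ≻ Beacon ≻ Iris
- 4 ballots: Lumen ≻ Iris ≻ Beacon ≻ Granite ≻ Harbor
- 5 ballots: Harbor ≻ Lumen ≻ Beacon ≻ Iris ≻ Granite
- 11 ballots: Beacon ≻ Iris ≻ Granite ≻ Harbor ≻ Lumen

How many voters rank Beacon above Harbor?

Ballots ranking Beacon above Harbor: 4+11 = 15.
Ballots ranking Harbor above Beacon: 3+6+5 = 14.
So 15 of 29 voters prefer Beacon to Harbor.

15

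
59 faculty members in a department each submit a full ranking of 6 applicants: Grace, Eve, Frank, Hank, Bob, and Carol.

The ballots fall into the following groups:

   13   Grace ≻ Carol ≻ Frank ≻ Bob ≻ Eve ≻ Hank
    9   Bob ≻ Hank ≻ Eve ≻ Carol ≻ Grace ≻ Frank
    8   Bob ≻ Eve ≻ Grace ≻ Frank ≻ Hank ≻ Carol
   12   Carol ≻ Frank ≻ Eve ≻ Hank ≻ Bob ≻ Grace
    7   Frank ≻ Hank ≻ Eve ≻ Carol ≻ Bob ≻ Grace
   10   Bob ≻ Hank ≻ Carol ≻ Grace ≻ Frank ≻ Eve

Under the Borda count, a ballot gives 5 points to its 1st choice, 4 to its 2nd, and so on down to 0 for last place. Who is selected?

Borda scores:
  Grace: 13·5 + 9·1 + 8·3 + 12·0 + 7·0 + 10·2 = 118
  Eve: 13·1 + 9·3 + 8·4 + 12·3 + 7·3 + 10·0 = 129
  Frank: 13·3 + 9·0 + 8·2 + 12·4 + 7·5 + 10·1 = 148
  Hank: 13·0 + 9·4 + 8·1 + 12·2 + 7·4 + 10·4 = 136
  Bob: 13·2 + 9·5 + 8·5 + 12·1 + 7·1 + 10·5 = 180
  Carol: 13·4 + 9·2 + 8·0 + 12·5 + 7·2 + 10·3 = 174
Bob has the highest total.

Bob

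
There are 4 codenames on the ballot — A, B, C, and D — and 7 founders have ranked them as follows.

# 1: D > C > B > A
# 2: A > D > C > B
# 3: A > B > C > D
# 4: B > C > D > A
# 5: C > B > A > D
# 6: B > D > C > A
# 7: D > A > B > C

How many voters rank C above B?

Ballots ranking C above B: 3.
Ballots ranking B above C: 4.
So 3 of 7 voters prefer C to B.

3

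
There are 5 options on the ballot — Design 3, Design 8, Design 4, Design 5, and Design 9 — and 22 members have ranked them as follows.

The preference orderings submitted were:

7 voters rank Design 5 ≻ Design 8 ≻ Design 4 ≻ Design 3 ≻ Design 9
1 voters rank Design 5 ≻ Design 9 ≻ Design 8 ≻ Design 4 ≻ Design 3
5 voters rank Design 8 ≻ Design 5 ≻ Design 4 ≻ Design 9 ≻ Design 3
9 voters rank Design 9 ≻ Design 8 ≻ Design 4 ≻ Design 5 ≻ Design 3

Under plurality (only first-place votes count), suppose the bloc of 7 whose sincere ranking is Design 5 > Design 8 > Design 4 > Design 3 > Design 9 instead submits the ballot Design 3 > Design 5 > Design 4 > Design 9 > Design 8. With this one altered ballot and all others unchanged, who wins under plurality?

First-place totals with the altered ballot: Design 3 7, Design 8 5, Design 4 0, Design 5 1, Design 9 9.
The winner is unchanged: still Design 9.

Design 9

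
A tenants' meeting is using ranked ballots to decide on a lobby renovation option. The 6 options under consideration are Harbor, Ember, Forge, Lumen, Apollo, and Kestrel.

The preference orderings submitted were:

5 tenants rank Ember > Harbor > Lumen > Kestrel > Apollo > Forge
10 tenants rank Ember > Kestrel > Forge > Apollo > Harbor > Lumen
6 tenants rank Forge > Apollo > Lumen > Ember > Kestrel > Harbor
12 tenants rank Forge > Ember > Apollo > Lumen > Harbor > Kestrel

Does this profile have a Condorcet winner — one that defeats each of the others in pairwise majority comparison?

Head-to-head results (33 voters total):
Harbor vs Ember: Ember wins 33–0.
Harbor vs Forge: Forge wins 28–5.
Harbor vs Lumen: Lumen wins 18–15.
Harbor vs Apollo: Apollo wins 28–5.
Harbor vs Kestrel: Harbor wins 17–16.
Ember vs Forge: Forge wins 18–15.
Ember vs Lumen: Ember wins 27–6.
Ember vs Apollo: Ember wins 27–6.
Ember vs Kestrel: Ember wins 33–0.
Forge vs Lumen: Forge wins 28–5.
Forge vs Apollo: Forge wins 28–5.
Forge vs Kestrel: Forge wins 18–15.
Lumen vs Apollo: Apollo wins 28–5.
Lumen vs Kestrel: Lumen wins 23–10.
Apollo vs Kestrel: Apollo wins 18–15.
Forge beats each rival — Harbor (28–5), Ember (18–15), Lumen (28–5), Apollo (28–5), Kestrel (18–15) — so Forge is the Condorcet winner.

Yes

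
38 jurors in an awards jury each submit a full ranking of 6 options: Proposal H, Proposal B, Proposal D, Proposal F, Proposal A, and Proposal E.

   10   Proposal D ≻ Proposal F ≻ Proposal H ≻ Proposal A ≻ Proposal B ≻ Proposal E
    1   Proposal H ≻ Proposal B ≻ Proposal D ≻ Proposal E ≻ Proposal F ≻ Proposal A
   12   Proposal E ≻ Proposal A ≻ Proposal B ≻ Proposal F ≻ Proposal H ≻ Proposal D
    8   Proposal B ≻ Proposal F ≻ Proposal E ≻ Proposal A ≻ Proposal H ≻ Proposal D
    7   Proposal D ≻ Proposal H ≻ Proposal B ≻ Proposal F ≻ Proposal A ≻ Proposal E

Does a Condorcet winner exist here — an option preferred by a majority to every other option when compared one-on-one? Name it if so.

No Condorcet winner

Head-to-head results (38 voters total):
Proposal H vs Proposal B: Proposal B wins 20–18.
Proposal H vs Proposal D: Proposal H wins 21–17.
Proposal H vs Proposal F: Proposal F wins 30–8.
Proposal H vs Proposal A: Proposal A wins 20–18.
Proposal H vs Proposal E: Proposal E wins 20–18.
Proposal B vs Proposal D: Proposal B wins 21–17.
Proposal B vs Proposal F: Proposal B wins 28–10.
Proposal B vs Proposal A: Proposal A wins 22–16.
Proposal B vs Proposal E: Proposal B wins 26–12.
Proposal D vs Proposal F: Proposal F wins 20–18.
Proposal D vs Proposal A: Proposal A wins 20–18.
Proposal D vs Proposal E: Proposal E wins 20–18.
Proposal F vs Proposal A: Proposal F wins 26–12.
Proposal F vs Proposal E: Proposal F wins 25–13.
Proposal A vs Proposal E: Proposal E wins 21–17.
No candidate beats all others: Proposal B beats Proposal F beats Proposal A beats Proposal B, a majority cycle.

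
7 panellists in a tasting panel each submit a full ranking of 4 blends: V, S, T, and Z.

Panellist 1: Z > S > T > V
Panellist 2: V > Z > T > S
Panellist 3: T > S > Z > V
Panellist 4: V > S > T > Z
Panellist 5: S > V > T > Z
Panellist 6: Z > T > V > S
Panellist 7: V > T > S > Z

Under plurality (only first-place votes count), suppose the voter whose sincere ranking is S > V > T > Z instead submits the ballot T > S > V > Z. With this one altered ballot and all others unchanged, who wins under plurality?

First-place totals with the altered ballot: V 3, S 0, T 2, Z 2.
The winner is unchanged: still V.

V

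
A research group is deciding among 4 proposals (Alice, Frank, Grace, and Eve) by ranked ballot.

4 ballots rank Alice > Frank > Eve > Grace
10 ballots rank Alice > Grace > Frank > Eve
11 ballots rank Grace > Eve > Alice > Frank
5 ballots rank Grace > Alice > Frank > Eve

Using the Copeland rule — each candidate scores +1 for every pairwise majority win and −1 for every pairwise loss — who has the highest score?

Pairwise results:
  Alice vs Frank: Alice wins 30–0.
  Alice vs Grace: Grace wins 16–14.
  Alice vs Eve: Alice wins 19–11.
  Frank vs Grace: Grace wins 26–4.
  Frank vs Eve: Frank wins 19–11.
  Grace vs Eve: Grace wins 26–4.
Copeland scores (wins − losses):
  Alice: 2 − 1 = 1
  Frank: 1 − 2 = -1
  Grace: 3 − 0 = 3
  Eve: 0 − 3 = -3
Grace has the best Copeland score.

Grace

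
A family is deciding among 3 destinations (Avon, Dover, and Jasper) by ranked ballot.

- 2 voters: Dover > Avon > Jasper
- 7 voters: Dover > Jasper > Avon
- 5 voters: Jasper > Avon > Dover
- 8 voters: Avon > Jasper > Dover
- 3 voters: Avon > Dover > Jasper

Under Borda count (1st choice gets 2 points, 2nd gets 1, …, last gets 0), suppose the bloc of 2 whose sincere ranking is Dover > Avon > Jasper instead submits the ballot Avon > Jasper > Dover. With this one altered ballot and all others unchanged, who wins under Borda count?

Borda totals with the altered ballot: Avon 31, Dover 17, Jasper 27.
The winner is unchanged: still Avon.

Avon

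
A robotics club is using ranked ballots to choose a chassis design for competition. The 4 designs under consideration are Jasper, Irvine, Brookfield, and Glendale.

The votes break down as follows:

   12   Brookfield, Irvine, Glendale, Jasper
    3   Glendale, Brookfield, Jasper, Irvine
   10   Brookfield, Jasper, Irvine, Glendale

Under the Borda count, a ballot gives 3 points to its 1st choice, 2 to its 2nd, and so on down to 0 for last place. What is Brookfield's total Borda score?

Borda scores:
  Jasper: 12·0 + 3·1 + 10·2 = 23
  Irvine: 12·2 + 3·0 + 10·1 = 34
  Brookfield: 12·3 + 3·2 + 10·3 = 72
  Glendale: 12·1 + 3·3 + 10·0 = 21

72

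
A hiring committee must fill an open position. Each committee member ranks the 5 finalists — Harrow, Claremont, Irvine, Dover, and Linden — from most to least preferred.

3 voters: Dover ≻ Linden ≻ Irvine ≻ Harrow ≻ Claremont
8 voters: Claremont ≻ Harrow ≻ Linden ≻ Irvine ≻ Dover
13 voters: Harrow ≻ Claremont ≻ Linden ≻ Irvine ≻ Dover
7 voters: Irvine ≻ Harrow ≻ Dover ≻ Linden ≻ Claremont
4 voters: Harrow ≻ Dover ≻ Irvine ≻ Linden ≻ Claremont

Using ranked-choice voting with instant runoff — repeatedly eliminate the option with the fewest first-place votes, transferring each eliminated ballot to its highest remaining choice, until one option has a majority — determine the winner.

Harrow

Round 1: Harrow 17, Claremont 8, Irvine 7, Dover 3, Linden 0. Linden has the fewest and is eliminated.
Round 2: Harrow 17, Claremont 8, Irvine 7, Dover 3. Dover has the fewest and is eliminated.
Round 3: Harrow 17, Irvine 10, Claremont 8. Claremont has the fewest and is eliminated.
Round 4: Harrow 25, Irvine 10. Harrow has a majority.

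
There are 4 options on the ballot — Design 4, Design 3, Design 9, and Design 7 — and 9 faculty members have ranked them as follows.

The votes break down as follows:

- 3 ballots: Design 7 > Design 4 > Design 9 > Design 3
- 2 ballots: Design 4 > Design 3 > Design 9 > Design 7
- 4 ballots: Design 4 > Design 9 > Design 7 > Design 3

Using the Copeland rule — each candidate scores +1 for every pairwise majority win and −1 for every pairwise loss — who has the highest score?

Design 4

Pairwise results:
  Design 4 vs Design 3: Design 4 wins 9–0.
  Design 4 vs Design 9: Design 4 wins 9–0.
  Design 4 vs Design 7: Design 4 wins 6–3.
  Design 3 vs Design 9: Design 9 wins 7–2.
  Design 3 vs Design 7: Design 7 wins 7–2.
  Design 9 vs Design 7: Design 9 wins 6–3.
Copeland scores (wins − losses):
  Design 4: 3 − 0 = 3
  Design 3: 0 − 3 = -3
  Design 9: 2 − 1 = 1
  Design 7: 1 − 2 = -1
Design 4 has the best Copeland score.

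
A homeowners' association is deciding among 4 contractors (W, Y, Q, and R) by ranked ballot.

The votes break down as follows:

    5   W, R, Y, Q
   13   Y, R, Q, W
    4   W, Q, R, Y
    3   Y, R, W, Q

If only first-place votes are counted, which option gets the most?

Y

First-place vote totals:
  W: 9
  Y: 16
  Q: 0
  R: 0
Y has the most first-place votes.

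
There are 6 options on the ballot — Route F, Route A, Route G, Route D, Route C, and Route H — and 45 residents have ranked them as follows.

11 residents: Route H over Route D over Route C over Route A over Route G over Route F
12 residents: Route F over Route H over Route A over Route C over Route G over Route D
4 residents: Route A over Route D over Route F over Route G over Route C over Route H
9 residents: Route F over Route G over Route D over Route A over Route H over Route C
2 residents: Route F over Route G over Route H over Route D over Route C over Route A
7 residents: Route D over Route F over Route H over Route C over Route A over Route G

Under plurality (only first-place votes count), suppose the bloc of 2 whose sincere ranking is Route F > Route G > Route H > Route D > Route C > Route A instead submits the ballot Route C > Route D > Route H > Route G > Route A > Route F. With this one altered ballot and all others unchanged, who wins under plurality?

Route F

First-place totals with the altered ballot: Route F 21, Route A 4, Route G 0, Route D 7, Route C 2, Route H 11.
The winner is unchanged: still Route F.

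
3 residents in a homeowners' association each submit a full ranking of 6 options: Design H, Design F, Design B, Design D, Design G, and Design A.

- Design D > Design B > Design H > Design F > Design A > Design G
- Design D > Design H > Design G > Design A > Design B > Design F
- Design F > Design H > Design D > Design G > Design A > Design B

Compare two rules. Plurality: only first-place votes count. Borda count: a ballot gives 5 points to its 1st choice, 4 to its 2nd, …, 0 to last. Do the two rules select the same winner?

Yes

Plurality first-place counts: Design H 0, Design F 1, Design B 0, Design D 2, Design G 0, Design A 0 → Design D.
Borda totals: Design H 11, Design F 7, Design B 5, Design D 13, Design G 5, Design A 4 → Design D.
The two rules agree on Design D.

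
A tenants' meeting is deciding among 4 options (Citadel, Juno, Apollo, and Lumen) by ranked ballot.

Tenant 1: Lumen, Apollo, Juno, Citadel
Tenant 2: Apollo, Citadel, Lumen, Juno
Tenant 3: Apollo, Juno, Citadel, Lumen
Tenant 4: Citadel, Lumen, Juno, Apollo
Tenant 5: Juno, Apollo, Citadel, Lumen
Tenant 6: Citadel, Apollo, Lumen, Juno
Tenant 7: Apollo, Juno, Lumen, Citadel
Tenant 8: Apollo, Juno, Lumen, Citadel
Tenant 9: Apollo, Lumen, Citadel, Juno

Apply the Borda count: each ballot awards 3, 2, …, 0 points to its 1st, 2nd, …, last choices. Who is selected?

Borda scores:
  Citadel: 0 + 2 + 1 + 3 + 1 + 3 + 0 + 0 + 1 = 11
  Juno: 1 + 0 + 2 + 1 + 3 + 0 + 2 + 2 + 0 = 11
  Apollo: 2 + 3 + 3 + 0 + 2 + 2 + 3 + 3 + 3 = 21
  Lumen: 3 + 1 + 0 + 2 + 0 + 1 + 1 + 1 + 2 = 11
Apollo has the highest total.

Apollo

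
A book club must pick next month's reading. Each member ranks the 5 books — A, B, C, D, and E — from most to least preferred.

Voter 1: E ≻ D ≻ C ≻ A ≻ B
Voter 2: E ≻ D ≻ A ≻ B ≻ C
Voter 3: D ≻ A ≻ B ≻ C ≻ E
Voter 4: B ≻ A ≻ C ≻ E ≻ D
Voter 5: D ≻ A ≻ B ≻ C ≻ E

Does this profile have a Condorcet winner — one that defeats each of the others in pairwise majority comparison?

No

Head-to-head results (5 voters total):
A vs B: A wins 4–1.
A vs C: A wins 4–1.
A vs D: D wins 4–1.
A vs E: A wins 3–2.
B vs C: B wins 4–1.
B vs D: D wins 4–1.
B vs E: B wins 3–2.
C vs D: D wins 4–1.
C vs E: C wins 3–2.
D vs E: E wins 3–2.
No candidate beats all others: A beats E beats D beats A, a majority cycle.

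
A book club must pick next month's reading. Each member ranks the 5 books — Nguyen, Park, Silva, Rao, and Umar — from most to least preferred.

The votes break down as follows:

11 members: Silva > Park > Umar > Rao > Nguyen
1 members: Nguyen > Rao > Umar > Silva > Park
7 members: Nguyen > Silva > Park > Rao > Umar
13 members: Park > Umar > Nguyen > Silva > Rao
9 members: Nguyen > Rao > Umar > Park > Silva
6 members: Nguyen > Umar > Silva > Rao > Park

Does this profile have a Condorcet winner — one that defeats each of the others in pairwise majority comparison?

Head-to-head results (47 voters total):
Nguyen vs Park: Park wins 24–23.
Nguyen vs Silva: Nguyen wins 36–11.
Nguyen vs Rao: Nguyen wins 36–11.
Nguyen vs Umar: Umar wins 24–23.
Park vs Silva: Silva wins 25–22.
Park vs Rao: Park wins 31–16.
Park vs Umar: Park wins 31–16.
Silva vs Rao: Silva wins 37–10.
Silva vs Umar: Umar wins 29–18.
Rao vs Umar: Umar wins 30–17.
No candidate beats all others: Nguyen beats Silva beats Park beats Nguyen, a majority cycle.

No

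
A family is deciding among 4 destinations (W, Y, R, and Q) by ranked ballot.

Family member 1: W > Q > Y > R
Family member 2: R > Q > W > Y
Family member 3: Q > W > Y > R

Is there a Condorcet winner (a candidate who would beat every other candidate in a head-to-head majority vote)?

Yes

Head-to-head results (3 voters total):
W vs Y: W wins 3–0.
W vs R: W wins 2–1.
W vs Q: Q wins 2–1.
Y vs R: Y wins 2–1.
Y vs Q: Q wins 3–0.
R vs Q: Q wins 2–1.
Q beats each rival — W (2–1), Y (3–0), R (2–1) — so Q is the Condorcet winner.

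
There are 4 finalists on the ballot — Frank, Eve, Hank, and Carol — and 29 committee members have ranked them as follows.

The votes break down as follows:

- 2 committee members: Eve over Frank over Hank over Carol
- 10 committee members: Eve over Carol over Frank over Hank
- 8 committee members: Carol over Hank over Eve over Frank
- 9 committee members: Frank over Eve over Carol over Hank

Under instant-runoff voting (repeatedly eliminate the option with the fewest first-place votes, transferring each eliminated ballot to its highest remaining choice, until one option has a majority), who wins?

Eve

Round 1: Eve 12, Frank 9, Carol 8, Hank 0. Hank has the fewest and is eliminated.
Round 2: Eve 12, Frank 9, Carol 8. Carol has the fewest and is eliminated.
Round 3: Eve 20, Frank 9. Eve has a majority.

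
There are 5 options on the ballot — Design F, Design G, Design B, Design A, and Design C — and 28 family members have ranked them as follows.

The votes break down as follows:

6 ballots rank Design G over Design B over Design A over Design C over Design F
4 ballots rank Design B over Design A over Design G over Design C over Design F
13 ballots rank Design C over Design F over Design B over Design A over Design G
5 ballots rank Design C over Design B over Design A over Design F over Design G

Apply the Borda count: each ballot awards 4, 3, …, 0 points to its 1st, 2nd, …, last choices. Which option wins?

Borda scores:
  Design F: 6·0 + 4·0 + 13·3 + 5·1 = 44
  Design G: 6·4 + 4·2 + 13·0 + 5·0 = 32
  Design B: 6·3 + 4·4 + 13·2 + 5·3 = 75
  Design A: 6·2 + 4·3 + 13·1 + 5·2 = 47
  Design C: 6·1 + 4·1 + 13·4 + 5·4 = 82
Design C has the highest total.

Design C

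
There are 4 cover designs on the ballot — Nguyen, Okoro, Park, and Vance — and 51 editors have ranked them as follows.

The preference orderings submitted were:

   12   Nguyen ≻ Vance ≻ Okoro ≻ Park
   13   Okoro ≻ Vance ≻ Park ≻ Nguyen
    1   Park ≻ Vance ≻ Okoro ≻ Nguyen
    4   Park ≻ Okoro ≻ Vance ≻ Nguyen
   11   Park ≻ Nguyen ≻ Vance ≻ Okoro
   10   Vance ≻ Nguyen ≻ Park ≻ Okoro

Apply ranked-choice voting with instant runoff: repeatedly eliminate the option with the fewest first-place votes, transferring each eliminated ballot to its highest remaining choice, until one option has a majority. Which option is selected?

Park

Round 1: Park 16, Okoro 13, Nguyen 12, Vance 10. Vance has the fewest and is eliminated.
Round 2: Nguyen 22, Park 16, Okoro 13. Okoro has the fewest and is eliminated.
Round 3: Park 29, Nguyen 22. Park has a majority.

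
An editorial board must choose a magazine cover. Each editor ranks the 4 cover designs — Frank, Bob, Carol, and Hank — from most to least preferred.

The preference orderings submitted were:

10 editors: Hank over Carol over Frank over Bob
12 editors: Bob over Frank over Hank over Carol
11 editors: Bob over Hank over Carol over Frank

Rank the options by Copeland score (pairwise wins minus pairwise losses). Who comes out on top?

Bob

Pairwise results:
  Frank vs Bob: Bob wins 23–10.
  Frank vs Carol: Carol wins 21–12.
  Frank vs Hank: Hank wins 21–12.
  Bob vs Carol: Bob wins 23–10.
  Bob vs Hank: Bob wins 23–10.
  Carol vs Hank: Hank wins 33–0.
Copeland scores (wins − losses):
  Frank: 0 − 3 = -3
  Bob: 3 − 0 = 3
  Carol: 1 − 2 = -1
  Hank: 2 − 1 = 1
Bob has the best Copeland score.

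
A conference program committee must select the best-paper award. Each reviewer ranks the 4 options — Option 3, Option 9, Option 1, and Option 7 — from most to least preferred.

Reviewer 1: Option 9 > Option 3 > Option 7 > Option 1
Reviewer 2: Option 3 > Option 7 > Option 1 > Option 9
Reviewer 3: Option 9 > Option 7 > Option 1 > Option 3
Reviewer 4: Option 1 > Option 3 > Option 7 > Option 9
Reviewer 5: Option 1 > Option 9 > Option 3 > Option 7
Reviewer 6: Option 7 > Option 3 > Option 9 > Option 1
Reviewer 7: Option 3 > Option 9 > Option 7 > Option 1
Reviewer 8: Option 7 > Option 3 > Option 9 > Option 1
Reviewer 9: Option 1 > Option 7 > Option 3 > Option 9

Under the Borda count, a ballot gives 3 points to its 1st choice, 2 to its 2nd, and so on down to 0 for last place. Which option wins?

Borda scores:
  Option 3: 2 + 3 + 0 + 2 + 1 + 2 + 3 + 2 + 1 = 16
  Option 9: 3 + 0 + 3 + 0 + 2 + 1 + 2 + 1 + 0 = 12
  Option 1: 0 + 1 + 1 + 3 + 3 + 0 + 0 + 0 + 3 = 11
  Option 7: 1 + 2 + 2 + 1 + 0 + 3 + 1 + 3 + 2 = 15
Option 3 has the highest total.

Option 3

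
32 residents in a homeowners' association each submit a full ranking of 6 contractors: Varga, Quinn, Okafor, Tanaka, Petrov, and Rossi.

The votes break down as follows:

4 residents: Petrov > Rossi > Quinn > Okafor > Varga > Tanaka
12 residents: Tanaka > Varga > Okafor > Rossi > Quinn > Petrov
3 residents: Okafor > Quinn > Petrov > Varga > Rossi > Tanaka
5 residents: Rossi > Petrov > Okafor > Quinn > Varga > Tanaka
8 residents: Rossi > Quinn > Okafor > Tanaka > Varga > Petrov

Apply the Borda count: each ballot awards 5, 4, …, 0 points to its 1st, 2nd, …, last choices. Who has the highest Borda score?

Borda scores:
  Varga: 4·1 + 12·4 + 3·2 + 5·1 + 8·1 = 71
  Quinn: 4·3 + 12·1 + 3·4 + 5·2 + 8·4 = 78
  Okafor: 4·2 + 12·3 + 3·5 + 5·3 + 8·3 = 98
  Tanaka: 4·0 + 12·5 + 3·0 + 5·0 + 8·2 = 76
  Petrov: 4·5 + 12·0 + 3·3 + 5·4 + 8·0 = 49
  Rossi: 4·4 + 12·2 + 3·1 + 5·5 + 8·5 = 108
Rossi has the highest total.

Rossi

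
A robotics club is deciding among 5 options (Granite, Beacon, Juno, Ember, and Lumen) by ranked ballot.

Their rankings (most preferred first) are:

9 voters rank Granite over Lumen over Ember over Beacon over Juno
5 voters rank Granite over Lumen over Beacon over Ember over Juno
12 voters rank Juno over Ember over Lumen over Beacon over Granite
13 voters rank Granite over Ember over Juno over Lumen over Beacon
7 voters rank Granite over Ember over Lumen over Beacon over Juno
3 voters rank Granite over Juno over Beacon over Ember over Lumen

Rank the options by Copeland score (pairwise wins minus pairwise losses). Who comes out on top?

Granite

Pairwise results:
  Granite vs Beacon: Granite wins 37–12.
  Granite vs Juno: Granite wins 37–12.
  Granite vs Ember: Granite wins 37–12.
  Granite vs Lumen: Granite wins 37–12.
  Beacon vs Juno: Juno wins 28–21.
  Beacon vs Ember: Ember wins 41–8.
  Beacon vs Lumen: Lumen wins 46–3.
  Juno vs Ember: Ember wins 34–15.
  Juno vs Lumen: Juno wins 28–21.
  Ember vs Lumen: Ember wins 35–14.
Copeland scores (wins − losses):
  Granite: 4 − 0 = 4
  Beacon: 0 − 4 = -4
  Juno: 2 − 2 = 0
  Ember: 3 − 1 = 2
  Lumen: 1 − 3 = -2
Granite has the best Copeland score.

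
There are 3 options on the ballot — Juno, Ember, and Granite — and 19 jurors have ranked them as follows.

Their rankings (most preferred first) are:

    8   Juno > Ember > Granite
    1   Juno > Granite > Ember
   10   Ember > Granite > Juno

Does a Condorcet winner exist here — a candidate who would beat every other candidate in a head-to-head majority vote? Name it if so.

Ember

Head-to-head results (19 voters total):
Juno vs Ember: Ember wins 10–9.
Juno vs Granite: Granite wins 10–9.
Ember vs Granite: Ember wins 18–1.
Ember beats each rival — Juno (10–9), Granite (18–1) — so Ember is the Condorcet winner.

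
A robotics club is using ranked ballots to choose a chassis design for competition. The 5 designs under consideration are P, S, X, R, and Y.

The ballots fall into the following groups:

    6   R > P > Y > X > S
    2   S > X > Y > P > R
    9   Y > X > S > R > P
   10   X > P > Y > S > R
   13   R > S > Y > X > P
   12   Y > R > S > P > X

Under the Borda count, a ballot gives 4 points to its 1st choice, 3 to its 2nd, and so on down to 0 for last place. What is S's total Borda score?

Borda scores:
  P: 6·3 + 2·1 + 9·0 + 10·3 + 13·0 + 12·1 = 62
  S: 6·0 + 2·4 + 9·2 + 10·1 + 13·3 + 12·2 = 99
  X: 6·1 + 2·3 + 9·3 + 10·4 + 13·1 + 12·0 = 92
  R: 6·4 + 2·0 + 9·1 + 10·0 + 13·4 + 12·3 = 121
  Y: 6·2 + 2·2 + 9·4 + 10·2 + 13·2 + 12·4 = 146

99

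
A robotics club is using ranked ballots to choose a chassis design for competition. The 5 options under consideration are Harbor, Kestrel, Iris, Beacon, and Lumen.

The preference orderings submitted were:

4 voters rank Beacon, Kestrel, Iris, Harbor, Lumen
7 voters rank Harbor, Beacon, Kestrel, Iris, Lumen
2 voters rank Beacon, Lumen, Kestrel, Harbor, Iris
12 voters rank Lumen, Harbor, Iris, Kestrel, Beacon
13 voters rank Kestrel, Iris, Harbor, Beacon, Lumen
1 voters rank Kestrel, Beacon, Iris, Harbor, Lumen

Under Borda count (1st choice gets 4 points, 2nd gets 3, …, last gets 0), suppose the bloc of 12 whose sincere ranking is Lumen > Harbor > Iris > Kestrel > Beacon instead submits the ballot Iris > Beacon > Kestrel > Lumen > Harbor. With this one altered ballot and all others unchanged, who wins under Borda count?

Borda totals with the altered ballot: Harbor 61, Kestrel 110, Iris 104, Beacon 97, Lumen 18.
The winner is unchanged: still Kestrel.

Kestrel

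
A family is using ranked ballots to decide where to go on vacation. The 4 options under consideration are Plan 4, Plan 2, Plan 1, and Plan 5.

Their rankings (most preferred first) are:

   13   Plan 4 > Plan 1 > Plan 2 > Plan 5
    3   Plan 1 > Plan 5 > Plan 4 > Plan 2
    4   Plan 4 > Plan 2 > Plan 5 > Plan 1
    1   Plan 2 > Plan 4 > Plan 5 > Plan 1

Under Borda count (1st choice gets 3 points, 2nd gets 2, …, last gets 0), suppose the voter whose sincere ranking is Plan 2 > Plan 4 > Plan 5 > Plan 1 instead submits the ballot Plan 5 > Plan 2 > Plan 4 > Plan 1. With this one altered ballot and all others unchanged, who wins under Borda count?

Borda totals with the altered ballot: Plan 4 55, Plan 2 23, Plan 1 35, Plan 5 13.
The winner is unchanged: still Plan 4.

Plan 4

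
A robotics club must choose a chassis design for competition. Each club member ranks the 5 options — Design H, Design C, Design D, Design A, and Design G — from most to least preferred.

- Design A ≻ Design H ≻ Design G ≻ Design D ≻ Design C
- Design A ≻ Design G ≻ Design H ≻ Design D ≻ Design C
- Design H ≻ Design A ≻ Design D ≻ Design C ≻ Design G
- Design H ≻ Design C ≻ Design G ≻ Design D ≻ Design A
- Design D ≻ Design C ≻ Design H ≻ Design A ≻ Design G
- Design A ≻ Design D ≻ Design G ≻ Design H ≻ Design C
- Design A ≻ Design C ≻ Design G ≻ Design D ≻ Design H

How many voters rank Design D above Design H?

Ballots ranking Design D above Design H: 3.
Ballots ranking Design H above Design D: 4.
So 3 of 7 voters prefer Design D to Design H.

3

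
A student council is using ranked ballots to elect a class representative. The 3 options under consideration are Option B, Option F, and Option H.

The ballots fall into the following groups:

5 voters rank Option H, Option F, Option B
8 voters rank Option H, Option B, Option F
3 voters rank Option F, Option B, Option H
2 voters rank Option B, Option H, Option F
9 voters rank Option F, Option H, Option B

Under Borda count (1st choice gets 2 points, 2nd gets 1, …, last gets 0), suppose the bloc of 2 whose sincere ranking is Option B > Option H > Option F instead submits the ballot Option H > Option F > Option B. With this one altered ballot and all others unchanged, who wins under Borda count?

Borda totals with the altered ballot: Option B 11, Option F 31, Option H 39.
The winner is unchanged: still Option H.

Option H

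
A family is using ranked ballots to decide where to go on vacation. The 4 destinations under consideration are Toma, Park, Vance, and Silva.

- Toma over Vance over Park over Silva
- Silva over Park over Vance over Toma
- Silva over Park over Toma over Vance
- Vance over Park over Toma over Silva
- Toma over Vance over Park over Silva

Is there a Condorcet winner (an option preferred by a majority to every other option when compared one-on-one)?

Head-to-head results (5 voters total):
Toma vs Park: Park wins 3–2.
Toma vs Vance: Toma wins 3–2.
Toma vs Silva: Toma wins 3–2.
Park vs Vance: Vance wins 3–2.
Park vs Silva: Park wins 3–2.
Vance vs Silva: Vance wins 3–2.
No candidate beats all others: Toma beats Vance beats Park beats Toma, a majority cycle.

No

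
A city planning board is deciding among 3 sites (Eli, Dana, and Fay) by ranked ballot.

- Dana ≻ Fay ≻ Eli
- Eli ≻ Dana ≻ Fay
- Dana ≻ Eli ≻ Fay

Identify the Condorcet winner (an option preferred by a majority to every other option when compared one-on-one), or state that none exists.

Head-to-head results (3 voters total):
Eli vs Dana: Dana wins 2–1.
Eli vs Fay: Eli wins 2–1.
Dana vs Fay: Dana wins 3–0.
Dana beats each rival — Eli (2–1), Fay (3–0) — so Dana is the Condorcet winner.

Dana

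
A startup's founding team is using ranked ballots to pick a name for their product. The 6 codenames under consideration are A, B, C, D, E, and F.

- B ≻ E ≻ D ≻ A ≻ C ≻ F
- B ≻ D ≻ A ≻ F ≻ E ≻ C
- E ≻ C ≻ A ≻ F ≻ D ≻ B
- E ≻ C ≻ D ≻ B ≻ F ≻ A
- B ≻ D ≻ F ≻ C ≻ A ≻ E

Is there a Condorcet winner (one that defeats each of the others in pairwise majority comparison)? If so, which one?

B

Head-to-head results (5 voters total):
A vs B: B wins 4–1.
A vs C: C wins 3–2.
A vs D: D wins 4–1.
A vs E: E wins 3–2.
A vs F: A wins 3–2.
B vs C: B wins 3–2.
B vs D: B wins 3–2.
B vs E: B wins 3–2.
B vs F: B wins 4–1.
C vs D: D wins 3–2.
C vs E: E wins 4–1.
C vs F: C wins 3–2.
D vs E: E wins 3–2.
D vs F: D wins 4–1.
E vs F: E wins 3–2.
B beats each rival — A (4–1), C (3–2), D (3–2), E (3–2), F (4–1) — so B is the Condorcet winner.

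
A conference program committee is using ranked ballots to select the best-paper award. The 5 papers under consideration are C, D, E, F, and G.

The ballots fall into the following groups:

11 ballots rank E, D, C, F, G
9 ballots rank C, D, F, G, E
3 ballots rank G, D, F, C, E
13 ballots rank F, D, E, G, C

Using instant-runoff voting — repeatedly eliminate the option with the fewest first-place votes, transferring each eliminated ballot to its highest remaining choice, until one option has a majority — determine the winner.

F

Round 1: F 13, E 11, C 9, G 3, D 0. D has the fewest and is eliminated.
Round 2: F 13, E 11, C 9, G 3. G has the fewest and is eliminated.
Round 3: F 16, E 11, C 9. C has the fewest and is eliminated.
Round 4: F 25, E 11. F has a majority.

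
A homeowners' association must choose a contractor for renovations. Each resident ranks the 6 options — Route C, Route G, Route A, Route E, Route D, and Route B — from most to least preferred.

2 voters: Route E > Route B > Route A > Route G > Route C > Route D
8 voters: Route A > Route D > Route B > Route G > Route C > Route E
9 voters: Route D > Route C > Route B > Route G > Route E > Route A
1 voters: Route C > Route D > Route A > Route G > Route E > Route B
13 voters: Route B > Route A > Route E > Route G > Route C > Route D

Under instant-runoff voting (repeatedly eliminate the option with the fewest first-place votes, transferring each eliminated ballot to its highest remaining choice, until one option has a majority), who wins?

Round 1: Route B 13, Route D 9, Route A 8, Route E 2, Route C 1, Route G 0. Route G has the fewest and is eliminated.
Round 2: Route B 13, Route D 9, Route A 8, Route E 2, Route C 1. Route C has the fewest and is eliminated.
Round 3: Route B 13, Route D 10, Route A 8, Route E 2. Route E has the fewest and is eliminated.
Round 4: Route B 15, Route D 10, Route A 8. Route A has the fewest and is eliminated.
Round 5: Route D 18, Route B 15. Route D has a majority.

Route D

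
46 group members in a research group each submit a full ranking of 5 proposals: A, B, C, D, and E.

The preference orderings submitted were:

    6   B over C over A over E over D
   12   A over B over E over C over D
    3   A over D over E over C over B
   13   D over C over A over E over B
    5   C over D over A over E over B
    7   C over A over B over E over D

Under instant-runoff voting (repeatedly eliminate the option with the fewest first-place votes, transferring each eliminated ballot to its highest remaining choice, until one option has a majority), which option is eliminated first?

Round 1: A 15, D 13, C 12, B 6, E 0. E has the fewest and is eliminated.
Round 2: A 15, D 13, C 12, B 6. B has the fewest and is eliminated.
Round 3: C 18, A 15, D 13. D has the fewest and is eliminated.
Round 4: C 31, A 15. C has a majority.

E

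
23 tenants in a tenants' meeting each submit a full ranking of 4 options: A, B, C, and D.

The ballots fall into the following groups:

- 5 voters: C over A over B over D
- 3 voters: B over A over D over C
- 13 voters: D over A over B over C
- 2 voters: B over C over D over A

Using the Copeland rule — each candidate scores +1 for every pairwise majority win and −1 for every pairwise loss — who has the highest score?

Pairwise results:
  A vs B: A wins 18–5.
  A vs C: A wins 16–7.
  A vs D: D wins 15–8.
  B vs C: B wins 18–5.
  B vs D: D wins 13–10.
  C vs D: D wins 16–7.
Copeland scores (wins − losses):
  A: 2 − 1 = 1
  B: 1 − 2 = -1
  C: 0 − 3 = -3
  D: 3 − 0 = 3
D has the best Copeland score.

D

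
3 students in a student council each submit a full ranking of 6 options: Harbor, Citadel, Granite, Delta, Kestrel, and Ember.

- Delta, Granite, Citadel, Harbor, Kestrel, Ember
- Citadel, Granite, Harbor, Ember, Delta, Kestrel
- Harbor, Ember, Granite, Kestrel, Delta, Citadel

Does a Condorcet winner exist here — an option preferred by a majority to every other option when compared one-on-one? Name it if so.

Granite

Head-to-head results (3 voters total):
Harbor vs Citadel: Citadel wins 2–1.
Harbor vs Granite: Granite wins 2–1.
Harbor vs Delta: Harbor wins 2–1.
Harbor vs Kestrel: Harbor wins 3–0.
Harbor vs Ember: Harbor wins 3–0.
Citadel vs Granite: Granite wins 2–1.
Citadel vs Delta: Delta wins 2–1.
Citadel vs Kestrel: Citadel wins 2–1.
Citadel vs Ember: Citadel wins 2–1.
Granite vs Delta: Granite wins 2–1.
Granite vs Kestrel: Granite wins 3–0.
Granite vs Ember: Granite wins 2–1.
Delta vs Kestrel: Delta wins 2–1.
Delta vs Ember: Ember wins 2–1.
Kestrel vs Ember: Ember wins 2–1.
Granite beats each rival — Harbor (2–1), Citadel (2–1), Delta (2–1), Kestrel (3–0), Ember (2–1) — so Granite is the Condorcet winner.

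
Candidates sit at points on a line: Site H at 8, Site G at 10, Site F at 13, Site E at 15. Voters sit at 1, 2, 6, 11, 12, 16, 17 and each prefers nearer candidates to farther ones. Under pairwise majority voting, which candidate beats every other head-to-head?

Site G

With single-peaked preferences on a line, the Condorcet winner is the candidate closest to the median voter.
The median voter (position 11) is closest to Site G at 10.
Check: Site G vs Site H — voters closer to Site G: 4 of 7.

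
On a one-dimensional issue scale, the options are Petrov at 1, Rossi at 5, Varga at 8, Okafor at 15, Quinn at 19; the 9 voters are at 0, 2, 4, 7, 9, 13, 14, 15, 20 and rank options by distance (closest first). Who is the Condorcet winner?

Varga

With single-peaked preferences on a line, the Condorcet winner is the candidate closest to the median voter.
The median voter (position 9) is closest to Varga at 8.
Check: Varga vs Rossi — voters closer to Varga: 6 of 9.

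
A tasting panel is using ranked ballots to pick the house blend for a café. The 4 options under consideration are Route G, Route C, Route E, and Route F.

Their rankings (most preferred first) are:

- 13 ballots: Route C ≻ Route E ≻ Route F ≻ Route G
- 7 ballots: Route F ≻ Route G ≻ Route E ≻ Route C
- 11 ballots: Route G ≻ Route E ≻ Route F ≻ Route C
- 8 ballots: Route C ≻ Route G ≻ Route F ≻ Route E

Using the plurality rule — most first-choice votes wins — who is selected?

Route C

First-place vote totals:
  Route G: 11
  Route C: 21
  Route E: 0
  Route F: 7
Route C has the most first-place votes.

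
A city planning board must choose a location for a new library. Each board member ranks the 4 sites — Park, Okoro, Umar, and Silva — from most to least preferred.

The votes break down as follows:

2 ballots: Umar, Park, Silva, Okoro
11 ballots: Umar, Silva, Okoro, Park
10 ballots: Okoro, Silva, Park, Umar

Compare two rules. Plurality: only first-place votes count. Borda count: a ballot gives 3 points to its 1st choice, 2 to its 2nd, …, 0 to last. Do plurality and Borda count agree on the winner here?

No

Plurality first-place counts: Park 0, Okoro 10, Umar 13, Silva 0 → Umar.
Borda totals: Park 14, Okoro 41, Umar 39, Silva 44 → Silva.
The two rules disagree: plurality picks Umar, Borda picks Silva.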